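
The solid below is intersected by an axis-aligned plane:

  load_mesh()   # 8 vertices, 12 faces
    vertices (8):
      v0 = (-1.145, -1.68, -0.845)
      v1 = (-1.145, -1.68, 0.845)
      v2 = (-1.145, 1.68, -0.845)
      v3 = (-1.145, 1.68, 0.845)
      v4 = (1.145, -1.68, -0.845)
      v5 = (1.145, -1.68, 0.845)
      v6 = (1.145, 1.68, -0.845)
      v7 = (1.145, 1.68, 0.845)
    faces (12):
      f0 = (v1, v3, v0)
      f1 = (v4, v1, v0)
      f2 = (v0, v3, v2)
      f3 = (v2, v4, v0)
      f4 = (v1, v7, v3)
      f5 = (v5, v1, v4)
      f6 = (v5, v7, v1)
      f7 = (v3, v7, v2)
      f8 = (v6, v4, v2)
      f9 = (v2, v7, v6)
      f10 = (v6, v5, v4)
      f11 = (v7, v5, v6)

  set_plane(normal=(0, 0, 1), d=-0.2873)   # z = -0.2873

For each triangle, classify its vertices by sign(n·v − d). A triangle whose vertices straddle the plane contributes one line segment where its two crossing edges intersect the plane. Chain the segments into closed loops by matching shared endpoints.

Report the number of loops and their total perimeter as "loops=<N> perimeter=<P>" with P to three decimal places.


loops=1 perimeter=11.300

Straddling triangles (8 of 12):
  (v1,v3,v0) [++-] → (-1.145, -0.5712, -0.2873)–(-1.145, -1.68, -0.2873)  len=1.1088
  (v4,v1,v0) [-+-] → (0.3893, -1.68, -0.2873)–(-1.145, -1.68, -0.2873)  len=1.5343
  (v0,v3,v2) [-+-] → (-1.145, -0.5712, -0.2873)–(-1.145, 1.68, -0.2873)  len=2.2512
  (v5,v1,v4) [++-] → (0.3893, -1.68, -0.2873)–(1.145, -1.68, -0.2873)  len=0.7557
  (v3,v7,v2) [++-] → (-0.3893, 1.68, -0.2873)–(-1.145, 1.68, -0.2873)  len=0.7557
  (v2,v7,v6) [-+-] → (-0.3893, 1.68, -0.2873)–(1.145, 1.68, -0.2873)  len=1.5343
  (v6,v5,v4) [-+-] → (1.145, 0.5712, -0.2873)–(1.145, -1.68, -0.2873)  len=2.2512
  (v7,v5,v6) [++-] → (1.145, 0.5712, -0.2873)–(1.145, 1.68, -0.2873)  len=1.1088

Chained into 1 loop(s):
  loop 1: 8 segments, perimeter = 11.3000
Total perimeter = 11.300


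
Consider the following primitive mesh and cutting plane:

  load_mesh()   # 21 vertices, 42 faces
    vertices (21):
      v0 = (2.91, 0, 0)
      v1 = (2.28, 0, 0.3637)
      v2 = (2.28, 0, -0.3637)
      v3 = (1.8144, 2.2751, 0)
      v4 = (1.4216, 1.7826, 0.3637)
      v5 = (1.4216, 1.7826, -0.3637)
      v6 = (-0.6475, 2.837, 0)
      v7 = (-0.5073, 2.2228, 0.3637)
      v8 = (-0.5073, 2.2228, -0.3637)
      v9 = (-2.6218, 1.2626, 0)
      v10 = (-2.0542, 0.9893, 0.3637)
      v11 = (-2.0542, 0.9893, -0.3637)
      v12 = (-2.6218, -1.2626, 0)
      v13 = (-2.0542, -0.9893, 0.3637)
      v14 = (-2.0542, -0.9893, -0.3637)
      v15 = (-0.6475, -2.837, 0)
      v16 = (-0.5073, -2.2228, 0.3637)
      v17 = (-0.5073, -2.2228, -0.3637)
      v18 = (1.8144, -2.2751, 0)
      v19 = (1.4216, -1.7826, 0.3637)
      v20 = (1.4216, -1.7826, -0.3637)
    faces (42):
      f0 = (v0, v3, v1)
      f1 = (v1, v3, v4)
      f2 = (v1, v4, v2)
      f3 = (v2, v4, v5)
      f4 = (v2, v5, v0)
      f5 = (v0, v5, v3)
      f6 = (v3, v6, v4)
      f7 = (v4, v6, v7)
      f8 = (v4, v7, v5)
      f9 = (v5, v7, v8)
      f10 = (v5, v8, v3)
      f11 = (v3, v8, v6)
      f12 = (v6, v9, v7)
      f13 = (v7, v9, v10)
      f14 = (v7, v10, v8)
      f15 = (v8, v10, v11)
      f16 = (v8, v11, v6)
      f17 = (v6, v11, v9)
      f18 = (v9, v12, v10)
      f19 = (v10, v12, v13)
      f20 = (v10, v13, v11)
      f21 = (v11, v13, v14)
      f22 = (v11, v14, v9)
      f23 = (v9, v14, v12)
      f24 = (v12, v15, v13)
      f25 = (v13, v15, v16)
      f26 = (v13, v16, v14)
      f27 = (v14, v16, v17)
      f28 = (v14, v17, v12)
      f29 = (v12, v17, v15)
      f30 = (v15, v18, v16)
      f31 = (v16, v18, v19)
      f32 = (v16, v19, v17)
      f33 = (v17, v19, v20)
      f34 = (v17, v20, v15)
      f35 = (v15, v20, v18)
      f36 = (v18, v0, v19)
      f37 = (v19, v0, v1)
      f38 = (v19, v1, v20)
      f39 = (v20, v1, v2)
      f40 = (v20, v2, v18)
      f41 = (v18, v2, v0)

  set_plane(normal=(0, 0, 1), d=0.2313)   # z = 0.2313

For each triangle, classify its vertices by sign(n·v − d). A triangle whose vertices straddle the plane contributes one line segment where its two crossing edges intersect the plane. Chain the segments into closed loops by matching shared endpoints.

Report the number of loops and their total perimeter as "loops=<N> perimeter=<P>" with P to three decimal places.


loops=2 perimeter=29.092

Straddling triangles (28 of 42):
  (v0,v3,v1) [--+] → (2.1105, 0.828219, 0.2313)–(2.50934, 0, 0.2313)  len=0.9192
  (v1,v3,v4) [+-+] → (2.1105, 0.828219, 0.2313)–(1.56459, 1.96189, 0.2313)  len=1.2583
  (v1,v4,v2) [++-] → (1.57784, 1.45813, 0.2313)–(2.28, 0, 0.2313)  len=1.6184
  (v2,v4,v5) [-+-] → (1.57784, 1.45813, 0.2313)–(1.4216, 1.7826, 0.2313)  len=0.3601
  (v3,v6,v4) [--+] → (0.668373, 2.16644, 0.2313)–(1.56459, 1.96189, 0.2313)  len=0.9193
  (v4,v6,v7) [+-+] → (0.668373, 2.16644, 0.2313)–(-0.558338, 2.44639, 0.2313)  len=1.2582
  (v4,v7,v5) [++-] → (-0.156205, 2.14268, 0.2313)–(1.4216, 1.7826, 0.2313)  len=1.6184
  (v5,v7,v8) [-+-] → (-0.156205, 2.14268, 0.2313)–(-0.5073, 2.2228, 0.2313)  len=0.3601
  (v6,v9,v7) [--+] → (-1.27705, 1.87325, 0.2313)–(-0.558338, 2.44639, 0.2313)  len=0.9193
  (v7,v9,v10) [+-+] → (-1.27705, 1.87325, 0.2313)–(-2.26083, 1.08879, 0.2313)  len=1.2582
  (v7,v10,v8) [++-] → (-1.77264, 1.21382, 0.2313)–(-0.5073, 2.2228, 0.2313)  len=1.6184
  (v8,v10,v11) [-+-] → (-1.77264, 1.21382, 0.2313)–(-2.0542, 0.9893, 0.2313)  len=0.3601
  (v9,v12,v10) [--+] → (-2.26083, 0.169527, 0.2313)–(-2.26083, 1.08879, 0.2313)  len=0.9193
  (v10,v12,v13) [+-+] → (-2.26083, 0.169527, 0.2313)–(-2.26083, -1.08879, 0.2313)  len=1.2583
  (v10,v13,v11) [++-] → (-2.0542, -0.629159, 0.2313)–(-2.0542, 0.9893, 0.2313)  len=1.6185
  (v11,v13,v14) [-+-] → (-2.0542, -0.629159, 0.2313)–(-2.0542, -0.9893, 0.2313)  len=0.3601
  (v12,v15,v13) [--+] → (-1.54211, -1.66193, 0.2313)–(-2.26083, -1.08879, 0.2313)  len=0.9193
  (v13,v15,v16) [+-+] → (-1.54211, -1.66193, 0.2313)–(-0.558338, -2.44639, 0.2313)  len=1.2582
  (v13,v16,v14) [++-] → (-0.788864, -1.99828, 0.2313)–(-2.0542, -0.9893, 0.2313)  len=1.6184
  (v14,v16,v17) [-+-] → (-0.788864, -1.99828, 0.2313)–(-0.5073, -2.2228, 0.2313)  len=0.3601
  (v15,v18,v16) [--+] → (0.337883, -2.24184, 0.2313)–(-0.558338, -2.44639, 0.2313)  len=0.9193
  (v16,v18,v19) [+-+] → (0.337883, -2.24184, 0.2313)–(1.56459, -1.96189, 0.2313)  len=1.2582
  (v16,v19,v17) [++-] → (1.07051, -1.86272, 0.2313)–(-0.5073, -2.2228, 0.2313)  len=1.6184
  (v17,v19,v20) [-+-] → (1.07051, -1.86272, 0.2313)–(1.4216, -1.7826, 0.2313)  len=0.3601
  (v18,v0,v19) [--+] → (1.96343, -1.13367, 0.2313)–(1.56459, -1.96189, 0.2313)  len=0.9192
  (v19,v0,v1) [+-+] → (1.96343, -1.13367, 0.2313)–(2.50934, 0, 0.2313)  len=1.2583
  (v19,v1,v20) [++-] → (2.12376, -0.324466, 0.2313)–(1.4216, -1.7826, 0.2313)  len=1.6184
  (v20,v1,v2) [-+-] → (2.12376, -0.324466, 0.2313)–(2.28, 0, 0.2313)  len=0.3601

Chained into 2 loop(s):
  loop 1: 14 segments, perimeter = 15.2427
  loop 2: 14 segments, perimeter = 13.8496
Total perimeter = 29.092


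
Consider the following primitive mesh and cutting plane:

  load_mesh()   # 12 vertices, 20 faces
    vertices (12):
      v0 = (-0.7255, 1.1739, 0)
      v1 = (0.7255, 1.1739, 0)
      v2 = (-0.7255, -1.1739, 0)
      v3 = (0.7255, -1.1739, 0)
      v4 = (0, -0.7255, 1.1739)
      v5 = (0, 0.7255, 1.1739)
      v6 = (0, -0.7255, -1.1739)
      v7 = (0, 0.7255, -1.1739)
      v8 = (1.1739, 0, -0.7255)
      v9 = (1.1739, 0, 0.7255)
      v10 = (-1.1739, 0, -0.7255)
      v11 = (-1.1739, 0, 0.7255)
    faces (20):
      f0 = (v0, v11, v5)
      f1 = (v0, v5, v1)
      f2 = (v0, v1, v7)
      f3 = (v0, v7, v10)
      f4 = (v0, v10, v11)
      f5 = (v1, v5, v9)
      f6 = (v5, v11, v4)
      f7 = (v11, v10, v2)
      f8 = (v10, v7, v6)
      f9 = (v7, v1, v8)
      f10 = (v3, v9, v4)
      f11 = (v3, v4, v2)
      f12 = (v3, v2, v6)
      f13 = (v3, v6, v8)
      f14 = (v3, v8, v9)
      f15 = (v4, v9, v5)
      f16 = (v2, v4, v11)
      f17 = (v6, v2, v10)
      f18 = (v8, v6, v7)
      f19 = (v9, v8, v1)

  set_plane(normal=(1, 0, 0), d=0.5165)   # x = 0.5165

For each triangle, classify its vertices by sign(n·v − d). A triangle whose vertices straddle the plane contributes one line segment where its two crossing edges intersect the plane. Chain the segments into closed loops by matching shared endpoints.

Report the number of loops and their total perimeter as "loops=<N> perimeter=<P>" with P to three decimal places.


loops=1 perimeter=6.685

Straddling triangles (10 of 20):
  (v0,v5,v1) [--+] → (0.5165, 1.04473, 0.338174)–(0.5165, 1.1739, 0)  len=0.3620
  (v0,v1,v7) [-+-] → (0.5165, 1.1739, 0)–(0.5165, 1.04473, -0.338174)  len=0.3620
  (v1,v5,v9) [+-+] → (0.5165, 1.04473, 0.338174)–(0.5165, 0.40629, 0.97661)  len=0.9029
  (v7,v1,v8) [-++] → (0.5165, 1.04473, -0.338174)–(0.5165, 0.40629, -0.97661)  len=0.9029
  (v3,v9,v4) [++-] → (0.5165, -0.40629, 0.97661)–(0.5165, -1.04473, 0.338174)  len=0.9029
  (v3,v4,v2) [+--] → (0.5165, -1.04473, 0.338174)–(0.5165, -1.1739, 0)  len=0.3620
  (v3,v2,v6) [+--] → (0.5165, -1.1739, 0)–(0.5165, -1.04473, -0.338174)  len=0.3620
  (v3,v6,v8) [+-+] → (0.5165, -1.04473, -0.338174)–(0.5165, -0.40629, -0.97661)  len=0.9029
  (v4,v9,v5) [-+-] → (0.5165, -0.40629, 0.97661)–(0.5165, 0.40629, 0.97661)  len=0.8126
  (v8,v6,v7) [+--] → (0.5165, -0.40629, -0.97661)–(0.5165, 0.40629, -0.97661)  len=0.8126

Chained into 1 loop(s):
  loop 1: 10 segments, perimeter = 6.6847
Total perimeter = 6.685


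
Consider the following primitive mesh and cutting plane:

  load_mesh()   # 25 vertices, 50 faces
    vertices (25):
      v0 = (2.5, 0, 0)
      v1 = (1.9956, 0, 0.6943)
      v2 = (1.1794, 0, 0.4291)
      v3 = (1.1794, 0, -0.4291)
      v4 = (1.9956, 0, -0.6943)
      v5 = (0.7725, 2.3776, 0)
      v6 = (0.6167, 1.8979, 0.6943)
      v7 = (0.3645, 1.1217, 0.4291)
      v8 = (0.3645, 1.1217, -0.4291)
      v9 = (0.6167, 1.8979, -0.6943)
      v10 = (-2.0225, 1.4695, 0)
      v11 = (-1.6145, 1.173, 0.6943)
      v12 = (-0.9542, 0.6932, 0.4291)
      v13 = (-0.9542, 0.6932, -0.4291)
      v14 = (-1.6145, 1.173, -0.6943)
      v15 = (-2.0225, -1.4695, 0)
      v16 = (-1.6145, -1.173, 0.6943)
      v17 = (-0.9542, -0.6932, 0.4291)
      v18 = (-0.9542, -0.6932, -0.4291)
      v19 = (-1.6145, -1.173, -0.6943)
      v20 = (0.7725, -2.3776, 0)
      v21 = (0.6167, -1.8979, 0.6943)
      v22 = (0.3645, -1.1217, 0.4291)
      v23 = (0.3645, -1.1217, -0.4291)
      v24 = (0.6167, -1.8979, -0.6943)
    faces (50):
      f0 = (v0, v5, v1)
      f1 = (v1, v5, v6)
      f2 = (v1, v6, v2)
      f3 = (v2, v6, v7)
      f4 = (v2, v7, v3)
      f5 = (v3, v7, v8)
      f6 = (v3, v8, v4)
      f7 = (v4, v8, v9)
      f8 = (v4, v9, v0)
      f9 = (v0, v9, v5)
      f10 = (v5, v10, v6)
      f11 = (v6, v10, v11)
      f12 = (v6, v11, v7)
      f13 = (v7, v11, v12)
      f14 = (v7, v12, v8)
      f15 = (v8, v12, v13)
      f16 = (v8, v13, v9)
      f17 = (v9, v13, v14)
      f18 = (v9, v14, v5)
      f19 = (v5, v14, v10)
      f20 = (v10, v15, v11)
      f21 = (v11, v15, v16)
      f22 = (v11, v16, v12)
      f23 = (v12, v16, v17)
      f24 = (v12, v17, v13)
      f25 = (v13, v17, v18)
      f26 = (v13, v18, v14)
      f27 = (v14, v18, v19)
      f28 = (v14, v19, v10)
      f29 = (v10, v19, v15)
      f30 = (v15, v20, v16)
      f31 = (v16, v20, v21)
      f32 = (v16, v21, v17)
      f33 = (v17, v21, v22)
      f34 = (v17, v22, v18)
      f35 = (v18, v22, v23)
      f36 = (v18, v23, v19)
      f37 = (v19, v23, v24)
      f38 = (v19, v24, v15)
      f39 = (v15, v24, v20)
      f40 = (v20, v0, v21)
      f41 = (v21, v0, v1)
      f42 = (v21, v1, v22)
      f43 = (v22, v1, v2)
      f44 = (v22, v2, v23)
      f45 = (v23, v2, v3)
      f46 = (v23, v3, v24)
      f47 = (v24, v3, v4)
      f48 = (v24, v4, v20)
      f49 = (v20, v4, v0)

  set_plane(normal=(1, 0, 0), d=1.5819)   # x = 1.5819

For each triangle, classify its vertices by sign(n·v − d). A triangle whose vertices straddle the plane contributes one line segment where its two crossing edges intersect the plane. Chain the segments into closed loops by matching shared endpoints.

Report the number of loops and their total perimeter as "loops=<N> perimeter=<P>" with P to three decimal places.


loops=1 perimeter=6.267

Straddling triangles (14 of 50):
  (v0,v5,v1) [+-+] → (1.5819, 1.2636, 0)–(1.5819, 0.804197, 0.459461)  len=0.6497
  (v1,v5,v6) [+--] → (1.5819, 0.804197, 0.459461)–(1.5819, 0.569411, 0.6943)  len=0.3321
  (v1,v6,v2) [+--] → (1.5819, 0.569411, 0.6943)–(1.5819, 0, 0.55988)  len=0.5851
  (v3,v8,v4) [--+] → (1.5819, 0.2845, -0.627037)–(1.5819, 0, -0.55988)  len=0.2923
  (v4,v8,v9) [+--] → (1.5819, 0.2845, -0.627037)–(1.5819, 0.569411, -0.6943)  len=0.2927
  (v4,v9,v0) [+-+] → (1.5819, 0.569411, -0.6943)–(1.5819, 0.925217, -0.338468)  len=0.5032
  (v0,v9,v5) [+--] → (1.5819, 0.925217, -0.338468)–(1.5819, 1.2636, 0)  len=0.4786
  (v20,v0,v21) [-+-] → (1.5819, -1.2636, 0)–(1.5819, -0.925217, 0.338468)  len=0.4786
  (v21,v0,v1) [-++] → (1.5819, -0.925217, 0.338468)–(1.5819, -0.569411, 0.6943)  len=0.5032
  (v21,v1,v22) [-+-] → (1.5819, -0.569411, 0.6943)–(1.5819, -0.2845, 0.627037)  len=0.2927
  (v22,v1,v2) [-+-] → (1.5819, -0.2845, 0.627037)–(1.5819, 0, 0.55988)  len=0.2923
  (v24,v3,v4) [--+] → (1.5819, 0, -0.55988)–(1.5819, -0.569411, -0.6943)  len=0.5851
  (v24,v4,v20) [-+-] → (1.5819, -0.569411, -0.6943)–(1.5819, -0.804197, -0.459461)  len=0.3321
  (v20,v4,v0) [-++] → (1.5819, -0.804197, -0.459461)–(1.5819, -1.2636, 0)  len=0.6497

Chained into 1 loop(s):
  loop 1: 14 segments, perimeter = 6.2675
Total perimeter = 6.267


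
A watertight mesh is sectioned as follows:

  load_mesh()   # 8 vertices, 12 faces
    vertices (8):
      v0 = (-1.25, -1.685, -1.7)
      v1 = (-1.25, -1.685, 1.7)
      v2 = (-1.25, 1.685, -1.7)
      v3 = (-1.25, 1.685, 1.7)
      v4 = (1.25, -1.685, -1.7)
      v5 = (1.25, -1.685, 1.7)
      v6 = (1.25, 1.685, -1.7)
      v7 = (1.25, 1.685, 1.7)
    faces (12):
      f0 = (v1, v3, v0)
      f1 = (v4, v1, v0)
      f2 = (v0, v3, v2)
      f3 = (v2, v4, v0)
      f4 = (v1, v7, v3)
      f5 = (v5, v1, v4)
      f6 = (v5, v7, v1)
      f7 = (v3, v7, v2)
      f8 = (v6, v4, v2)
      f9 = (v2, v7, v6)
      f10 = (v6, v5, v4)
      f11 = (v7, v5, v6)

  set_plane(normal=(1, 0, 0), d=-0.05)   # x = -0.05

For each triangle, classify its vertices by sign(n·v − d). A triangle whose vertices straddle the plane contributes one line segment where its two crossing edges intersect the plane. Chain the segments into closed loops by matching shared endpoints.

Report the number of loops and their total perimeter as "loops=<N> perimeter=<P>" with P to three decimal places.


loops=1 perimeter=13.540

Straddling triangles (8 of 12):
  (v4,v1,v0) [+--] → (-0.05, -1.685, 0.068)–(-0.05, -1.685, -1.7)  len=1.7680
  (v2,v4,v0) [-+-] → (-0.05, 0.0674, -1.7)–(-0.05, -1.685, -1.7)  len=1.7524
  (v1,v7,v3) [-+-] → (-0.05, -0.0674, 1.7)–(-0.05, 1.685, 1.7)  len=1.7524
  (v5,v1,v4) [+-+] → (-0.05, -1.685, 1.7)–(-0.05, -1.685, 0.068)  len=1.6320
  (v5,v7,v1) [++-] → (-0.05, -0.0674, 1.7)–(-0.05, -1.685, 1.7)  len=1.6176
  (v3,v7,v2) [-+-] → (-0.05, 1.685, 1.7)–(-0.05, 1.685, -0.068)  len=1.7680
  (v6,v4,v2) [++-] → (-0.05, 0.0674, -1.7)–(-0.05, 1.685, -1.7)  len=1.6176
  (v2,v7,v6) [-++] → (-0.05, 1.685, -0.068)–(-0.05, 1.685, -1.7)  len=1.6320

Chained into 1 loop(s):
  loop 1: 8 segments, perimeter = 13.5400
Total perimeter = 13.540


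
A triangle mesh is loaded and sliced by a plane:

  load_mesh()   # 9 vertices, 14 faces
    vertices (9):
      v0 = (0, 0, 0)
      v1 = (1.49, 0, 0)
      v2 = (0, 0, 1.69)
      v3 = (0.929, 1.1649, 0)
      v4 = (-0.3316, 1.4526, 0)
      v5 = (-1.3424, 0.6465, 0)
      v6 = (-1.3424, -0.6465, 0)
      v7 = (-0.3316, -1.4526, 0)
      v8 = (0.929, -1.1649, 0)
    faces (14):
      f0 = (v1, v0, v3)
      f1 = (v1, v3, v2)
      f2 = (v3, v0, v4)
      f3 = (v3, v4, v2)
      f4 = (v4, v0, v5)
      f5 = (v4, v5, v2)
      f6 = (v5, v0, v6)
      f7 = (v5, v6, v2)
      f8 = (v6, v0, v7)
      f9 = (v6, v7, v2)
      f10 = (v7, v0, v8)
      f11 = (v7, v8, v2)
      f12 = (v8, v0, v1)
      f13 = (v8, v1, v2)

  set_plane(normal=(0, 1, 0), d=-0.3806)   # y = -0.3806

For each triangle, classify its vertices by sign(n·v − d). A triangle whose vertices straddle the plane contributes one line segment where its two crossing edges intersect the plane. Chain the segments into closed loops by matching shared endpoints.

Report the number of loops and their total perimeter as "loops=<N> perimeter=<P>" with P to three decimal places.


Straddling triangles (8 of 14):
  (v5,v0,v6) [++-] → (-0.790282, -0.3806, 0)–(-1.3424, -0.3806, 0)  len=0.5521
  (v5,v6,v2) [+-+] → (-1.3424, -0.3806, 0)–(-0.790282, -0.3806, 0.695083)  len=0.8877
  (v6,v0,v7) [-+-] → (-0.790282, -0.3806, 0)–(-0.0868835, -0.3806, 0)  len=0.7034
  (v6,v7,v2) [--+] → (-0.0868835, -0.3806, 1.2472)–(-0.790282, -0.3806, 0.695083)  len=0.8942
  (v7,v0,v8) [-+-] → (-0.0868835, -0.3806, 0)–(0.303526, -0.3806, 0)  len=0.3904
  (v7,v8,v2) [--+] → (0.303526, -0.3806, 1.13784)–(-0.0868835, -0.3806, 1.2472)  len=0.4054
  (v8,v0,v1) [-++] → (0.303526, -0.3806, 0)–(1.30671, -0.3806, 0)  len=1.0032
  (v8,v1,v2) [-++] → (1.30671, -0.3806, 0)–(0.303526, -0.3806, 1.13784)  len=1.5169

Chained into 1 loop(s):
  loop 1: 8 segments, perimeter = 6.3533
Total perimeter = 6.353

loops=1 perimeter=6.353


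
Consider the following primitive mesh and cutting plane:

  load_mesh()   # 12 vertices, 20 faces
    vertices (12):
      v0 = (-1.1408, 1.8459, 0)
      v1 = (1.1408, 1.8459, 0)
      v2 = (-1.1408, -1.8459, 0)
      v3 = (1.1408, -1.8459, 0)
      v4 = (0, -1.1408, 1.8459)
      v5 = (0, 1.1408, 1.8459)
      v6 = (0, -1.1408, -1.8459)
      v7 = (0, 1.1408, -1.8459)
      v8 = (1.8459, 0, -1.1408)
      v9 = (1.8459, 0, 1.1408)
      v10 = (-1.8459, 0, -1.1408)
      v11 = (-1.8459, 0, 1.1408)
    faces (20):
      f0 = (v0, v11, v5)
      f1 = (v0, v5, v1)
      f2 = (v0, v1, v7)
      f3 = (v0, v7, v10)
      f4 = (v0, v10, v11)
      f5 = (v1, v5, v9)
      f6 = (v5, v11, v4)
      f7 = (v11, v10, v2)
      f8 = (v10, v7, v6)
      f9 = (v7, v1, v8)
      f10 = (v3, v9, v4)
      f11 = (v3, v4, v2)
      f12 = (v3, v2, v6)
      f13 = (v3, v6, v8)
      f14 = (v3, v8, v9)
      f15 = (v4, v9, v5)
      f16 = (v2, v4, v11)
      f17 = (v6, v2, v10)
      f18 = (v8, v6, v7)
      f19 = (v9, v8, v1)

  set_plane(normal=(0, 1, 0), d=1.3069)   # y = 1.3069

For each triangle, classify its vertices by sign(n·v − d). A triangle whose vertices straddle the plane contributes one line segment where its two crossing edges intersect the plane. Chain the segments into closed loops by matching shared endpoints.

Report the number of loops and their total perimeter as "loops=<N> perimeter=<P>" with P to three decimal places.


loops=1 perimeter=8.505

Straddling triangles (8 of 20):
  (v0,v11,v5) [+--] → (-1.34669, 1.3069, 0.333112)–(-0.268738, 1.3069, 1.41106)  len=1.5245
  (v0,v5,v1) [+-+] → (-0.268738, 1.3069, 1.41106)–(0.268738, 1.3069, 1.41106)  len=0.5375
  (v0,v1,v7) [++-] → (0.268738, 1.3069, -1.41106)–(-0.268738, 1.3069, -1.41106)  len=0.5375
  (v0,v7,v10) [+--] → (-0.268738, 1.3069, -1.41106)–(-1.34669, 1.3069, -0.333112)  len=1.5245
  (v0,v10,v11) [+--] → (-1.34669, 1.3069, -0.333112)–(-1.34669, 1.3069, 0.333112)  len=0.6662
  (v1,v5,v9) [+--] → (0.268738, 1.3069, 1.41106)–(1.34669, 1.3069, 0.333112)  len=1.5245
  (v7,v1,v8) [-+-] → (0.268738, 1.3069, -1.41106)–(1.34669, 1.3069, -0.333112)  len=1.5245
  (v9,v8,v1) [--+] → (1.34669, 1.3069, -0.333112)–(1.34669, 1.3069, 0.333112)  len=0.6662

Chained into 1 loop(s):
  loop 1: 8 segments, perimeter = 8.5052
Total perimeter = 8.505


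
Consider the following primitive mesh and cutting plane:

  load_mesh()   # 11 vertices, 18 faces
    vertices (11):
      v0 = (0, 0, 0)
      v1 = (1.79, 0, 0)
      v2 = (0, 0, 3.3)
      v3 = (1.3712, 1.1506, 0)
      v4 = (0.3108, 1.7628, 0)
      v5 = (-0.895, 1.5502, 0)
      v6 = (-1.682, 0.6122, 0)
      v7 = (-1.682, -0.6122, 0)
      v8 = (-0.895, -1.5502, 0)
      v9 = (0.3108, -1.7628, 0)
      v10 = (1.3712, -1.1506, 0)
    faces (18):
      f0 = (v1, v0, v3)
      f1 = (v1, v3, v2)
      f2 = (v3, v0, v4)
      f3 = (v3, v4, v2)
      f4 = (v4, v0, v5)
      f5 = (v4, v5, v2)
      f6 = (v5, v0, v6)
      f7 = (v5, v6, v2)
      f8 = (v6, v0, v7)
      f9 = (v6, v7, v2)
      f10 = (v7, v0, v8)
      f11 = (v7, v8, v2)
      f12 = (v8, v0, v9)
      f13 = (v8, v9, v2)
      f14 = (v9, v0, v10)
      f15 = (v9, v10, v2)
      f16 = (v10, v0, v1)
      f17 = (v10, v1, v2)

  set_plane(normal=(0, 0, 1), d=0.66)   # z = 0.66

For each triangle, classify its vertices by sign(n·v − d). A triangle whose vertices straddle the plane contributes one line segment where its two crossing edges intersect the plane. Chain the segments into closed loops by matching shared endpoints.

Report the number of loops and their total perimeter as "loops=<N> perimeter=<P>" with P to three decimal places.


Straddling triangles (9 of 18):
  (v1,v3,v2) [--+] → (1.09696, 0.92048, 0.66)–(1.432, 0, 0.66)  len=0.9796
  (v3,v4,v2) [--+] → (0.24864, 1.41024, 0.66)–(1.09696, 0.92048, 0.66)  len=0.9795
  (v4,v5,v2) [--+] → (-0.716, 1.24016, 0.66)–(0.24864, 1.41024, 0.66)  len=0.9795
  (v5,v6,v2) [--+] → (-1.3456, 0.48976, 0.66)–(-0.716, 1.24016, 0.66)  len=0.9795
  (v6,v7,v2) [--+] → (-1.3456, -0.48976, 0.66)–(-1.3456, 0.48976, 0.66)  len=0.9795
  (v7,v8,v2) [--+] → (-0.716, -1.24016, 0.66)–(-1.3456, -0.48976, 0.66)  len=0.9795
  (v8,v9,v2) [--+] → (0.24864, -1.41024, 0.66)–(-0.716, -1.24016, 0.66)  len=0.9795
  (v9,v10,v2) [--+] → (1.09696, -0.92048, 0.66)–(0.24864, -1.41024, 0.66)  len=0.9795
  (v10,v1,v2) [--+] → (1.432, 0, 0.66)–(1.09696, -0.92048, 0.66)  len=0.9796

Chained into 1 loop(s):
  loop 1: 9 segments, perimeter = 8.8158
Total perimeter = 8.816

loops=1 perimeter=8.816


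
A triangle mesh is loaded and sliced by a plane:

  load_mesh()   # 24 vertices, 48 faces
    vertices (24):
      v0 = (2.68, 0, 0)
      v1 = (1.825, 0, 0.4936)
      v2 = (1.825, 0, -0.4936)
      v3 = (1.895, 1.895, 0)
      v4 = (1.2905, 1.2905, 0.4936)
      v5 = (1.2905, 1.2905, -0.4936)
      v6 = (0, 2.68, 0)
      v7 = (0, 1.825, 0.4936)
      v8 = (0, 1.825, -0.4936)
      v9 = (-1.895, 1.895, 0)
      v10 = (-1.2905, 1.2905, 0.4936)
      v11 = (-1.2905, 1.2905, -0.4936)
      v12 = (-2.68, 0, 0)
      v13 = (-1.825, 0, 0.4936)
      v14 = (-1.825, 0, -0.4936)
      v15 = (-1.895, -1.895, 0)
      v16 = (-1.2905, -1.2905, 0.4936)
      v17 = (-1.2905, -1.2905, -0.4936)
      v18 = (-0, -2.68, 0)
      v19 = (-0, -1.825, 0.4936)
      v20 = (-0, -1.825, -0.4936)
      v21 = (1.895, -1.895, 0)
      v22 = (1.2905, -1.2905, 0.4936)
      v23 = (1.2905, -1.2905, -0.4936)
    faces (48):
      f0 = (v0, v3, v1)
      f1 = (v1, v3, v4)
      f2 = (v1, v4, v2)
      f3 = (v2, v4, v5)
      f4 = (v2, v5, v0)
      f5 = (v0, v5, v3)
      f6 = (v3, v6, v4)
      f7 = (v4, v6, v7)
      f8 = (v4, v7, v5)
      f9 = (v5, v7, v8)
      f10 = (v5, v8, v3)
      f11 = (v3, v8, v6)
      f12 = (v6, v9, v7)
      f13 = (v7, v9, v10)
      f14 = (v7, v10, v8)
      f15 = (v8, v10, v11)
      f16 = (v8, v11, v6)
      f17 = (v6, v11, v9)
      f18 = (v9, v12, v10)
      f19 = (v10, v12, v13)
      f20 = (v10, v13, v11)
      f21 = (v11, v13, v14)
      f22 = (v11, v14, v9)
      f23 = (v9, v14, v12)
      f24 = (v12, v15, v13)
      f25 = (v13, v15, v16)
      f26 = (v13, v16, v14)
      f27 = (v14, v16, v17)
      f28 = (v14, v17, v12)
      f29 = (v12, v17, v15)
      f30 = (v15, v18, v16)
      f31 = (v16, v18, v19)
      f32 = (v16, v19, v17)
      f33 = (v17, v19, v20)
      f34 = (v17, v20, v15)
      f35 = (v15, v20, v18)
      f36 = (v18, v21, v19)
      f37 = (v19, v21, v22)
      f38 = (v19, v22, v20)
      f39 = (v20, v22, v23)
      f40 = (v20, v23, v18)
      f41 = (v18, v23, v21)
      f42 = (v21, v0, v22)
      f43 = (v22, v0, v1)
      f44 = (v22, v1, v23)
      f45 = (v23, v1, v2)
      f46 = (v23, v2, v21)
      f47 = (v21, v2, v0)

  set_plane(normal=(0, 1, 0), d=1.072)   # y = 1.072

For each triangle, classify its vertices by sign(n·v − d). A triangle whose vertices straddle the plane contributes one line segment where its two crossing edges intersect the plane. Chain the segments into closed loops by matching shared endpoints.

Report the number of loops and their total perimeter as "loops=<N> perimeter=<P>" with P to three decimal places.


loops=2 perimeter=5.923

Straddling triangles (12 of 48):
  (v0,v3,v1) [-+-] → (2.23593, 1.072, 0)–(1.8646, 1.072, 0.214371)  len=0.4288
  (v1,v3,v4) [-++] → (1.8646, 1.072, 0.214371)–(1.381, 1.072, 0.4936)  len=0.5584
  (v1,v4,v2) [-+-] → (1.381, 1.072, 0.4936)–(1.381, 1.072, 0.326453)  len=0.1671
  (v2,v4,v5) [-++] → (1.381, 1.072, 0.326453)–(1.381, 1.072, -0.4936)  len=0.8201
  (v2,v5,v0) [-+-] → (1.381, 1.072, -0.4936)–(1.52576, 1.072, -0.410027)  len=0.1672
  (v0,v5,v3) [-++] → (1.52576, 1.072, -0.410027)–(2.23593, 1.072, 0)  len=0.8200
  (v9,v12,v10) [+-+] → (-2.23593, 1.072, 0)–(-1.52576, 1.072, 0.410027)  len=0.8200
  (v10,v12,v13) [+--] → (-1.52576, 1.072, 0.410027)–(-1.381, 1.072, 0.4936)  len=0.1672
  (v10,v13,v11) [+-+] → (-1.381, 1.072, 0.4936)–(-1.381, 1.072, -0.326453)  len=0.8201
  (v11,v13,v14) [+--] → (-1.381, 1.072, -0.326453)–(-1.381, 1.072, -0.4936)  len=0.1671
  (v11,v14,v9) [+-+] → (-1.381, 1.072, -0.4936)–(-1.8646, 1.072, -0.214371)  len=0.5584
  (v9,v14,v12) [+--] → (-1.8646, 1.072, -0.214371)–(-2.23593, 1.072, 0)  len=0.4288

Chained into 2 loop(s):
  loop 1: 6 segments, perimeter = 2.9616
  loop 2: 6 segments, perimeter = 2.9616
Total perimeter = 5.923


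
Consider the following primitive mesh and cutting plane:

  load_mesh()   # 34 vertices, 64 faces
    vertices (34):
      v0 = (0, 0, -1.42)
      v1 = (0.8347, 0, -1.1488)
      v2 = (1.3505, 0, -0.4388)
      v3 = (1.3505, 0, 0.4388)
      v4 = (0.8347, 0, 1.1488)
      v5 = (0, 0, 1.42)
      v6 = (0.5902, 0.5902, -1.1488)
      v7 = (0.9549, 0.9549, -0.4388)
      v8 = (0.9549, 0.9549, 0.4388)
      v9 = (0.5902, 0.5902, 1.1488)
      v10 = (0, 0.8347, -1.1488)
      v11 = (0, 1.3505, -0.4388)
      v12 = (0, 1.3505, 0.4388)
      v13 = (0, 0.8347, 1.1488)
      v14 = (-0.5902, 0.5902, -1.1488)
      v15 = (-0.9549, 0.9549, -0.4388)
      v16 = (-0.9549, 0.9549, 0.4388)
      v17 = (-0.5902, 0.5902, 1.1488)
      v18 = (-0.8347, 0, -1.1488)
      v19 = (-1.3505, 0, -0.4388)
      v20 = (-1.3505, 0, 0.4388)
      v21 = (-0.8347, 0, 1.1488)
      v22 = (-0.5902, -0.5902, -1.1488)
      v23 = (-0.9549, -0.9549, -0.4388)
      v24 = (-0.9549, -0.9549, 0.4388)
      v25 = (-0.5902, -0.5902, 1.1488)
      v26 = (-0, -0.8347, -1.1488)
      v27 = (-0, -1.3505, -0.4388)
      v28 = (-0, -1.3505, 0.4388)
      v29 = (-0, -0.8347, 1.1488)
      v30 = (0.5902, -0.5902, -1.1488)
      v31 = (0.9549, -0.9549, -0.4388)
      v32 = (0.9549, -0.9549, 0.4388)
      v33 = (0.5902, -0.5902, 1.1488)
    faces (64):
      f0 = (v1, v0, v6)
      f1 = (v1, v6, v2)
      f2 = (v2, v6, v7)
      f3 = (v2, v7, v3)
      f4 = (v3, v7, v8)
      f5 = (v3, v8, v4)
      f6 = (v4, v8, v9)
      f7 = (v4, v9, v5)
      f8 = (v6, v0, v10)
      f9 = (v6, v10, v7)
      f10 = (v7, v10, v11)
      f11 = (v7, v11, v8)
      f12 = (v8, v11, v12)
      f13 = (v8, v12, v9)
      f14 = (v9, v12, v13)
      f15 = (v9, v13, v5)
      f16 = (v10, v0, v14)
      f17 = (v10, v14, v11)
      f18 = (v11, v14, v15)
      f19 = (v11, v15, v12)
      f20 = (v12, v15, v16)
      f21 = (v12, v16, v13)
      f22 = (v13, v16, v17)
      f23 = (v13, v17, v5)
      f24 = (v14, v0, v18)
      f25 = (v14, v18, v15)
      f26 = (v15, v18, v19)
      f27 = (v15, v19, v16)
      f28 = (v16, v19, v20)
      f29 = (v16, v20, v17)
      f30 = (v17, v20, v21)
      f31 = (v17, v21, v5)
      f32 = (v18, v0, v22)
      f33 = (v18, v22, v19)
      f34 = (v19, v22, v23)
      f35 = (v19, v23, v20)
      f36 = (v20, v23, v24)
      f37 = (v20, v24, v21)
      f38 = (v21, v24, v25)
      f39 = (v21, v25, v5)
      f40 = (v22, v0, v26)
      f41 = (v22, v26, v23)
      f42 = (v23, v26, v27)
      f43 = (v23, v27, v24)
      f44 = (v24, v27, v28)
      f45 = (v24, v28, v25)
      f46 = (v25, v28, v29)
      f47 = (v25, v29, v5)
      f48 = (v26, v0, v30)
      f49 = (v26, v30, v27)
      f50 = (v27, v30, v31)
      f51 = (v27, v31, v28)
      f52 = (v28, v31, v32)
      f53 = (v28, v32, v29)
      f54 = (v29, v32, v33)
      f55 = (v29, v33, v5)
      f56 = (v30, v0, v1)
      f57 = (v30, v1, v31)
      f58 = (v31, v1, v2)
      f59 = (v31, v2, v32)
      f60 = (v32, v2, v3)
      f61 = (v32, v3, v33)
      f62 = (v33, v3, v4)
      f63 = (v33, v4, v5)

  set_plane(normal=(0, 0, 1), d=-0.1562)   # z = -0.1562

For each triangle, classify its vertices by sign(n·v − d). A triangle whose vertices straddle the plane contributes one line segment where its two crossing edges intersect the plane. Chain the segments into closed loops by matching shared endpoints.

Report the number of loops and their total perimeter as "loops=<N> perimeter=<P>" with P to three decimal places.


loops=1 perimeter=8.269

Straddling triangles (16 of 64):
  (v2,v7,v3) [--+] → (1.08229, 0.647408, -0.1562)–(1.3505, 0, -0.1562)  len=0.7008
  (v3,v7,v8) [+-+] → (1.08229, 0.647408, -0.1562)–(0.9549, 0.9549, -0.1562)  len=0.3328
  (v7,v11,v8) [--+] → (0.307492, 1.22311, -0.1562)–(0.9549, 0.9549, -0.1562)  len=0.7008
  (v8,v11,v12) [+-+] → (0.307492, 1.22311, -0.1562)–(0, 1.3505, -0.1562)  len=0.3328
  (v11,v15,v12) [--+] → (-0.647408, 1.08229, -0.1562)–(0, 1.3505, -0.1562)  len=0.7008
  (v12,v15,v16) [+-+] → (-0.647408, 1.08229, -0.1562)–(-0.9549, 0.9549, -0.1562)  len=0.3328
  (v15,v19,v16) [--+] → (-1.22311, 0.307492, -0.1562)–(-0.9549, 0.9549, -0.1562)  len=0.7008
  (v16,v19,v20) [+-+] → (-1.22311, 0.307492, -0.1562)–(-1.3505, 0, -0.1562)  len=0.3328
  (v19,v23,v20) [--+] → (-1.08229, -0.647408, -0.1562)–(-1.3505, 0, -0.1562)  len=0.7008
  (v20,v23,v24) [+-+] → (-1.08229, -0.647408, -0.1562)–(-0.9549, -0.9549, -0.1562)  len=0.3328
  (v23,v27,v24) [--+] → (-0.307492, -1.22311, -0.1562)–(-0.9549, -0.9549, -0.1562)  len=0.7008
  (v24,v27,v28) [+-+] → (-0.307492, -1.22311, -0.1562)–(0, -1.3505, -0.1562)  len=0.3328
  (v27,v31,v28) [--+] → (0.647408, -1.08229, -0.1562)–(0, -1.3505, -0.1562)  len=0.7008
  (v28,v31,v32) [+-+] → (0.647408, -1.08229, -0.1562)–(0.9549, -0.9549, -0.1562)  len=0.3328
  (v31,v2,v32) [--+] → (1.22311, -0.307492, -0.1562)–(0.9549, -0.9549, -0.1562)  len=0.7008
  (v32,v2,v3) [+-+] → (1.22311, -0.307492, -0.1562)–(1.3505, 0, -0.1562)  len=0.3328

Chained into 1 loop(s):
  loop 1: 16 segments, perimeter = 8.2688
Total perimeter = 8.269


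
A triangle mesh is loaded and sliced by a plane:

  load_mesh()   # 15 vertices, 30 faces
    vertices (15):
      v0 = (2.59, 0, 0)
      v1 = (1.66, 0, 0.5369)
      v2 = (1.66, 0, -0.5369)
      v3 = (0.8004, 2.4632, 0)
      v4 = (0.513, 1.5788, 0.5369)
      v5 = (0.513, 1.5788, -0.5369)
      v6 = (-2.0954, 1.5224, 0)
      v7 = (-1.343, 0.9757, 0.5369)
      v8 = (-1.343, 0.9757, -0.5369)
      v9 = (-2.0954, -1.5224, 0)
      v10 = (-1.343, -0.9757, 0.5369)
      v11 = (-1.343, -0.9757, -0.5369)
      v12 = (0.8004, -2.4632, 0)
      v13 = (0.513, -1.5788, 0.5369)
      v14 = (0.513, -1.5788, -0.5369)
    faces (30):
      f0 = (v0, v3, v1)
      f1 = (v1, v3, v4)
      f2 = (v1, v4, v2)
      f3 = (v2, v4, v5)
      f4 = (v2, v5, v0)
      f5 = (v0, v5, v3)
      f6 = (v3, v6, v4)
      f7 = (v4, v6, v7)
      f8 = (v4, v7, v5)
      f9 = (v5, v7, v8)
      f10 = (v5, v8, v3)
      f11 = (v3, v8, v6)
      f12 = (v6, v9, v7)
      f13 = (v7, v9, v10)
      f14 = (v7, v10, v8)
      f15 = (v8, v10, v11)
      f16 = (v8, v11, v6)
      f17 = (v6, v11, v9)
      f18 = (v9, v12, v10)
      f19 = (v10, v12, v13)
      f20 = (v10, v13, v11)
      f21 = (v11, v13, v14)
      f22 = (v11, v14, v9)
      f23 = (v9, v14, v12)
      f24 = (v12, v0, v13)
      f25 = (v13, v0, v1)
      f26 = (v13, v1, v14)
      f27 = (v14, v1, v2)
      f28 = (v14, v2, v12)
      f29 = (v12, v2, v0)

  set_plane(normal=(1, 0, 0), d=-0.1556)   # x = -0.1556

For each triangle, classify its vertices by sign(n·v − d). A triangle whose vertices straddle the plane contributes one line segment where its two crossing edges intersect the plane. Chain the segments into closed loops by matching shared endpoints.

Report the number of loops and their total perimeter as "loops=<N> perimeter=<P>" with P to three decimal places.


loops=2 perimeter=5.972

Straddling triangles (12 of 30):
  (v3,v6,v4) [+-+] → (-0.1556, 2.15261, 0)–(-0.1556, 1.56434, 0.399279)  len=0.7110
  (v4,v6,v7) [+--] → (-0.1556, 1.56434, 0.399279)–(-0.1556, 1.36154, 0.5369)  len=0.2451
  (v4,v7,v5) [+-+] → (-0.1556, 1.36154, 0.5369)–(-0.1556, 1.36154, -0.150077)  len=0.6870
  (v5,v7,v8) [+--] → (-0.1556, 1.36154, -0.150077)–(-0.1556, 1.36154, -0.5369)  len=0.3868
  (v5,v8,v3) [+-+] → (-0.1556, 1.36154, -0.5369)–(-0.1556, 1.79974, -0.239468)  len=0.5296
  (v3,v8,v6) [+--] → (-0.1556, 1.79974, -0.239468)–(-0.1556, 2.15261, 0)  len=0.4264
  (v9,v12,v10) [-+-] → (-0.1556, -2.15261, 0)–(-0.1556, -1.79974, 0.239468)  len=0.4264
  (v10,v12,v13) [-++] → (-0.1556, -1.79974, 0.239468)–(-0.1556, -1.36154, 0.5369)  len=0.5296
  (v10,v13,v11) [-+-] → (-0.1556, -1.36154, 0.5369)–(-0.1556, -1.36154, 0.150077)  len=0.3868
  (v11,v13,v14) [-++] → (-0.1556, -1.36154, 0.150077)–(-0.1556, -1.36154, -0.5369)  len=0.6870
  (v11,v14,v9) [-+-] → (-0.1556, -1.36154, -0.5369)–(-0.1556, -1.56434, -0.399279)  len=0.2451
  (v9,v14,v12) [-++] → (-0.1556, -1.56434, -0.399279)–(-0.1556, -2.15261, 0)  len=0.7110

Chained into 2 loop(s):
  loop 1: 6 segments, perimeter = 2.9859
  loop 2: 6 segments, perimeter = 2.9859
Total perimeter = 5.972


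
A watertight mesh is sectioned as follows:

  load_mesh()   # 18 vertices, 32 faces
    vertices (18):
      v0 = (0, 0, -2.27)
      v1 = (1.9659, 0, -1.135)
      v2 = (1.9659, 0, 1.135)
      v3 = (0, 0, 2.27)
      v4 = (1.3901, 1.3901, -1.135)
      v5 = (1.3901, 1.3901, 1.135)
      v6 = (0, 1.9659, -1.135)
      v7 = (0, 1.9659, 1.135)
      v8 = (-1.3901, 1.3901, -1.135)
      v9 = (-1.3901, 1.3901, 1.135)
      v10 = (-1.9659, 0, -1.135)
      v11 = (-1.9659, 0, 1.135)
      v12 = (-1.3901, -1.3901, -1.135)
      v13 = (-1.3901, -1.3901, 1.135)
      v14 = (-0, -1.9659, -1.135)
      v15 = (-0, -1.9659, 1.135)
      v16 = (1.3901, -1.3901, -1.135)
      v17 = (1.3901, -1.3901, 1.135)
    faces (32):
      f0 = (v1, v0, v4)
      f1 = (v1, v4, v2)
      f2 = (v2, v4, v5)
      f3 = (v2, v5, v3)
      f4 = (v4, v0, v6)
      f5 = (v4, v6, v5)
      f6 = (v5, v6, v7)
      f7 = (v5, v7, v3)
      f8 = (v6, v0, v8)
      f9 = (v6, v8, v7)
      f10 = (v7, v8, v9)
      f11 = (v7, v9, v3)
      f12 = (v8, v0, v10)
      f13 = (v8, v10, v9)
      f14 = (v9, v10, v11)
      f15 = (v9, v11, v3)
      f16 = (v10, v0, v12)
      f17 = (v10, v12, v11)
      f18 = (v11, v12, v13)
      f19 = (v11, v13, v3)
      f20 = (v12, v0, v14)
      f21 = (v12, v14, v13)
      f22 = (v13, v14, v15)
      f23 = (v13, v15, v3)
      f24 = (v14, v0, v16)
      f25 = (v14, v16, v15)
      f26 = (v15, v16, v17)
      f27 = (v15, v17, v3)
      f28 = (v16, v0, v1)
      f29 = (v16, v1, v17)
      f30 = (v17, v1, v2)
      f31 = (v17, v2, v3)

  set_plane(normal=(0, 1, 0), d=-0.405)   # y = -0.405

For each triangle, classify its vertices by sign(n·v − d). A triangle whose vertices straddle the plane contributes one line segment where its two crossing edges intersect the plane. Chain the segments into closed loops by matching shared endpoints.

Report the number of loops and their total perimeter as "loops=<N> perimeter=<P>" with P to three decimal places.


Straddling triangles (12 of 32):
  (v10,v0,v12) [++-] → (-0.405, -0.405, -1.93932)–(-1.79814, -0.405, -1.135)  len=1.6087
  (v10,v12,v11) [+-+] → (-1.79814, -0.405, -1.135)–(-1.79814, -0.405, 0.473645)  len=1.6086
  (v11,v12,v13) [+--] → (-1.79814, -0.405, 0.473645)–(-1.79814, -0.405, 1.135)  len=0.6614
  (v11,v13,v3) [+-+] → (-1.79814, -0.405, 1.135)–(-0.405, -0.405, 1.93932)  len=1.6087
  (v12,v0,v14) [-+-] → (-0.405, -0.405, -1.93932)–(0, -0.405, -2.03618)  len=0.4164
  (v13,v15,v3) [--+] → (0, -0.405, 2.03618)–(-0.405, -0.405, 1.93932)  len=0.4164
  (v14,v0,v16) [-+-] → (0, -0.405, -2.03618)–(0.405, -0.405, -1.93932)  len=0.4164
  (v15,v17,v3) [--+] → (0.405, -0.405, 1.93932)–(0, -0.405, 2.03618)  len=0.4164
  (v16,v0,v1) [-++] → (0.405, -0.405, -1.93932)–(1.79814, -0.405, -1.135)  len=1.6087
  (v16,v1,v17) [-+-] → (1.79814, -0.405, -1.135)–(1.79814, -0.405, -0.473645)  len=0.6614
  (v17,v1,v2) [-++] → (1.79814, -0.405, -0.473645)–(1.79814, -0.405, 1.135)  len=1.6086
  (v17,v2,v3) [-++] → (1.79814, -0.405, 1.135)–(0.405, -0.405, 1.93932)  len=1.6087

Chained into 1 loop(s):
  loop 1: 12 segments, perimeter = 12.6403
Total perimeter = 12.640

loops=1 perimeter=12.640


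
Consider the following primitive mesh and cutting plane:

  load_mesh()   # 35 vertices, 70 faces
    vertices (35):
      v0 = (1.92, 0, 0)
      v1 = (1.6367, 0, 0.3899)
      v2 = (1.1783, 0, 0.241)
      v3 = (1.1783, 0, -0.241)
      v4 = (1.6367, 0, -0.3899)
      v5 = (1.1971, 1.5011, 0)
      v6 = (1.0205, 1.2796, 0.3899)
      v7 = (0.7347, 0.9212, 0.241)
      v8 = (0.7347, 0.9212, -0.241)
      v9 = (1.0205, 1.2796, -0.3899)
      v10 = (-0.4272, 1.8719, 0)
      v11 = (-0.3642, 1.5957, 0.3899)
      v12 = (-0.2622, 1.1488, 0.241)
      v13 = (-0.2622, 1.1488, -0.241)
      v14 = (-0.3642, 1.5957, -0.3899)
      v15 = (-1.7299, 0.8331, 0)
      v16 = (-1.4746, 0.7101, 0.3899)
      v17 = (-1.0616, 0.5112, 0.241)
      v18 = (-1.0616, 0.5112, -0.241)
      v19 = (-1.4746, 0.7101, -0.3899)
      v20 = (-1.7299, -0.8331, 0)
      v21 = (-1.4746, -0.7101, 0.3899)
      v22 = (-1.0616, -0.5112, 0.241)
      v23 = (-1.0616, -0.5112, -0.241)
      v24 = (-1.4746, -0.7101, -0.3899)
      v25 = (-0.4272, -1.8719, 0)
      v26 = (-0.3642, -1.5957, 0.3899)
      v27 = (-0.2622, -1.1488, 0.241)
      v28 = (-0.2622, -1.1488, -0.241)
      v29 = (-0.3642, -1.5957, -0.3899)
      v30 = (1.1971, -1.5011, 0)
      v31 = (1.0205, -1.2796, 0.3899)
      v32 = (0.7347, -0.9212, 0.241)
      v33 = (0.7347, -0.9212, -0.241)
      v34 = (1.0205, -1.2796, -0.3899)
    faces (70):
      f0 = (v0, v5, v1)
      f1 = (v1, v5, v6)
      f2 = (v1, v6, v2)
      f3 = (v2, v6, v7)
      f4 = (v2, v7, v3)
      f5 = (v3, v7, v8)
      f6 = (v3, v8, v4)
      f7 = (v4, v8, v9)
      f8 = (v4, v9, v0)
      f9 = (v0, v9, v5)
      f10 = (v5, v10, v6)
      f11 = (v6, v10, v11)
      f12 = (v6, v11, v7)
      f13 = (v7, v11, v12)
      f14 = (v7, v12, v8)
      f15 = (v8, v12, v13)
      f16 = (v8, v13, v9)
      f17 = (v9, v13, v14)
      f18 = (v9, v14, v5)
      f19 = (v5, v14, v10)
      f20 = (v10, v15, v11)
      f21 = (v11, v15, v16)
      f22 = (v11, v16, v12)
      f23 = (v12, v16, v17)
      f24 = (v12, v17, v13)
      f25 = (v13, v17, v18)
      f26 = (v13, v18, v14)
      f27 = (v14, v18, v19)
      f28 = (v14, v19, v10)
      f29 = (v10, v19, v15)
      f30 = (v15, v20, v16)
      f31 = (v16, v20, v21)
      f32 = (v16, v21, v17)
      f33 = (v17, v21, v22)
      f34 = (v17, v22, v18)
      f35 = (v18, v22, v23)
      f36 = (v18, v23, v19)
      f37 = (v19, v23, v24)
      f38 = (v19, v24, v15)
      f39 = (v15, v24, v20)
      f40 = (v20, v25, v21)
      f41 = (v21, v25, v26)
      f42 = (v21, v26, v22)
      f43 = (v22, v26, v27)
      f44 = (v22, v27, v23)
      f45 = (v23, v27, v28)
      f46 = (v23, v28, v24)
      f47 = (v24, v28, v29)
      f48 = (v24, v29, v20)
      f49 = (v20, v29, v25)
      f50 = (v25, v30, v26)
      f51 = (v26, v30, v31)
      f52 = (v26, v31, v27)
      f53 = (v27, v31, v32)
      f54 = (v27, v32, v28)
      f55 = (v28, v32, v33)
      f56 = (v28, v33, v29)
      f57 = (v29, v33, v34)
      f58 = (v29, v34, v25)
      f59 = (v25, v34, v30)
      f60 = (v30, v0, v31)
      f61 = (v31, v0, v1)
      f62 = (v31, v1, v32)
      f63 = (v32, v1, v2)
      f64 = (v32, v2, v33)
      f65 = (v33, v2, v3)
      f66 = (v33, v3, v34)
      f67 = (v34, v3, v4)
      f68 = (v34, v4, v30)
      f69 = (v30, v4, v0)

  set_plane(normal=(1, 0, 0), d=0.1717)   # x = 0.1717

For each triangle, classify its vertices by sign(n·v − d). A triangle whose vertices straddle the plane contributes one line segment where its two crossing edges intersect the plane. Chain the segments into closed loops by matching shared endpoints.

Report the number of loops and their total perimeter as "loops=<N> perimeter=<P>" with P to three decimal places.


Straddling triangles (20 of 70):
  (v5,v10,v6) [+-+] → (0.1717, 1.73518, 0)–(0.1717, 1.62687, 0.161298)  len=0.1943
  (v6,v10,v11) [+--] → (0.1717, 1.62687, 0.161298)–(0.1717, 1.47336, 0.3899)  len=0.2754
  (v6,v11,v7) [+-+] → (0.1717, 1.47336, 0.3899)–(0.1717, 1.26677, 0.317286)  len=0.2190
  (v7,v11,v12) [+--] → (0.1717, 1.26677, 0.317286)–(0.1717, 1.04974, 0.241)  len=0.2300
  (v7,v12,v8) [+-+] → (0.1717, 1.04974, 0.241)–(0.1717, 1.04974, 0.0312099)  len=0.2098
  (v8,v12,v13) [+--] → (0.1717, 1.04974, 0.0312099)–(0.1717, 1.04974, -0.241)  len=0.2722
  (v8,v13,v9) [+-+] → (0.1717, 1.04974, -0.241)–(0.1717, 1.19305, -0.291369)  len=0.1519
  (v9,v13,v14) [+--] → (0.1717, 1.19305, -0.291369)–(0.1717, 1.47336, -0.3899)  len=0.2971
  (v9,v14,v5) [+-+] → (0.1717, 1.47336, -0.3899)–(0.1717, 1.56323, -0.256071)  len=0.1612
  (v5,v14,v10) [+--] → (0.1717, 1.56323, -0.256071)–(0.1717, 1.73518, 0)  len=0.3084
  (v25,v30,v26) [-+-] → (0.1717, -1.73518, 0)–(0.1717, -1.56323, 0.256071)  len=0.3084
  (v26,v30,v31) [-++] → (0.1717, -1.56323, 0.256071)–(0.1717, -1.47336, 0.3899)  len=0.1612
  (v26,v31,v27) [-+-] → (0.1717, -1.47336, 0.3899)–(0.1717, -1.19305, 0.291369)  len=0.2971
  (v27,v31,v32) [-++] → (0.1717, -1.19305, 0.291369)–(0.1717, -1.04974, 0.241)  len=0.1519
  (v27,v32,v28) [-+-] → (0.1717, -1.04974, 0.241)–(0.1717, -1.04974, -0.0312099)  len=0.2722
  (v28,v32,v33) [-++] → (0.1717, -1.04974, -0.0312099)–(0.1717, -1.04974, -0.241)  len=0.2098
  (v28,v33,v29) [-+-] → (0.1717, -1.04974, -0.241)–(0.1717, -1.26677, -0.317286)  len=0.2300
  (v29,v33,v34) [-++] → (0.1717, -1.26677, -0.317286)–(0.1717, -1.47336, -0.3899)  len=0.2190
  (v29,v34,v25) [-+-] → (0.1717, -1.47336, -0.3899)–(0.1717, -1.62687, -0.161298)  len=0.2754
  (v25,v34,v30) [-++] → (0.1717, -1.62687, -0.161298)–(0.1717, -1.73518, 0)  len=0.1943

Chained into 2 loop(s):
  loop 1: 10 segments, perimeter = 2.3194
  loop 2: 10 segments, perimeter = 2.3194
Total perimeter = 4.639

loops=2 perimeter=4.639
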